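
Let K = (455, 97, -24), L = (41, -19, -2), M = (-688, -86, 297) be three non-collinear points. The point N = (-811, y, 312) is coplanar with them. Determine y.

-116

A normal to the plane is n = KL × KM = (-33210, 107748, -56826).
N lies in the plane iff n · KN = 0.
This gives (107748)y + (12498768) = 0, so y = -116.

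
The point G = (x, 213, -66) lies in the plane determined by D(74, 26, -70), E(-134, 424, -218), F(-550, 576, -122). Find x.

The plane through D, E, F has equation 60704x + 81536y + 133952z = -2764608.
Substituting G: (60704)x + (8526336) = -2764608, so x = -186.

-186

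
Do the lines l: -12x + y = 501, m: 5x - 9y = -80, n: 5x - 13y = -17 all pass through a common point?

Intersecting l and m: solving the 2×2 system gives (x, y) = (-43, -15).
Substitute into n: (5)(-43) + (-13)(-15) = -20.
But n requires -17 ≠ -20, so the three lines have no common point.

No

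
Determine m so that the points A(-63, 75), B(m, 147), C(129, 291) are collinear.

1

The three points are collinear iff det[AB; AC] = 0.
This determinant is linear in m: (216)m + (-216) = 0, so m = 1.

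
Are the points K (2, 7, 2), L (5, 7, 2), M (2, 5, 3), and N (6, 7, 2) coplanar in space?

The four points are coplanar iff the 3×3 determinant with rows KL, KM, KN is zero.
Rows: (3, 0, 0), (0, -2, 1), (4, 0, 0).
Expanding along the first row: (3)(0) − (0)(-4) + (0)(8) = 0.
Zero determinant ⇒ coplanar.

Yes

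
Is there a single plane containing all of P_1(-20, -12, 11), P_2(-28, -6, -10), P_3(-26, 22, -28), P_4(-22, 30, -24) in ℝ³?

No

A normal to the plane through P_1, P_2, P_3 is n = P_1P_2 × P_1P_3 = (480, -186, -236).
The plane has equation n·P = -9964. For P_4: n·P_4 = -10476.
-10476 ≠ -9964, so P_4 is off the plane.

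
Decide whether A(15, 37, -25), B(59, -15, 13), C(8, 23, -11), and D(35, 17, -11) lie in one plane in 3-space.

Yes

With A as base: AB = (44, -52, 38), AC = (-7, -14, 14), AD = (20, -20, 14).
AC × AD = (84, 378, 420).
AB · (AC × AD) = 0.
The scalar triple product vanishes, so the four points are coplanar.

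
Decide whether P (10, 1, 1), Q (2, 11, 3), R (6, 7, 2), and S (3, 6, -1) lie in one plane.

With P as base: PQ = (-8, 10, 2), PR = (-4, 6, 1), PS = (-7, 5, -2).
PR × PS = (-17, -15, 22).
PQ · (PR × PS) = 30.
Since 30 ≠ 0, the four points are not coplanar.

No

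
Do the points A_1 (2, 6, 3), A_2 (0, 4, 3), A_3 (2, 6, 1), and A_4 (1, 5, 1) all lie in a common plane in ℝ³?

The four points are coplanar iff the 3×3 determinant with rows A_1A_2, A_1A_3, A_1A_4 is zero.
Rows: (-2, -2, 0), (0, 0, -2), (-1, -1, -2).
Expanding along the first row: (-2)(-2) − (-2)(-2) + (0)(0) = 0.
Zero determinant ⇒ coplanar.

Yes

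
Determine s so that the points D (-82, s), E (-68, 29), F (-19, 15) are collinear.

The three points are collinear iff det[DE; DF] = 0.
This determinant is linear in s: (49)s + (-1617) = 0, so s = 33.

33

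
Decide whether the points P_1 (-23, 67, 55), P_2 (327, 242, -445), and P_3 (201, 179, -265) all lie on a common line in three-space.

P_1P_2 = (350, 175, -500), P_1P_3 = (224, 112, -320).
Each component of P_1P_3 is 16/25 times the corresponding component of P_1P_2, so P_1P_3 = 16/25·P_1P_2 and the points are collinear.

Yes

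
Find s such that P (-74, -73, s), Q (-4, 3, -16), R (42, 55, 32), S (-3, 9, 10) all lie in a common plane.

Coplanarity ⇔ det[PQ; PR; PS] = 0.
Expanding, this is linear in s: (-224)s + (-16352) = 0.
So s = -73.

-73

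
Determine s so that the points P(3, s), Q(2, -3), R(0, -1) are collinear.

The three points are collinear iff det[PQ; PR] = 0.
This determinant is linear in s: (-2)s + (-8) = 0, so s = -4.

-4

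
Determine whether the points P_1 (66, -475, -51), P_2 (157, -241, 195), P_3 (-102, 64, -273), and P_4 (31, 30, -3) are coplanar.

No

The four points are coplanar iff the 3×3 determinant with rows P_1P_2, P_1P_3, P_1P_4 is zero.
Rows: (91, 234, 246), (-168, 539, -222), (-35, 505, 48).
Expanding along the first row: (91)(137982) − (234)(-15834) + (246)(-65975) = 31668.
Nonzero ⇒ not coplanar.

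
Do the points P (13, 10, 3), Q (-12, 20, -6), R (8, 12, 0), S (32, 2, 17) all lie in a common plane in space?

The four points are coplanar iff the 3×3 determinant with rows PQ, PR, PS is zero.
Rows: (-25, 10, -9), (-5, 2, -3), (19, -8, 14).
Expanding along the first row: (-25)(4) − (10)(-13) + (-9)(2) = 12.
Nonzero ⇒ not coplanar.

No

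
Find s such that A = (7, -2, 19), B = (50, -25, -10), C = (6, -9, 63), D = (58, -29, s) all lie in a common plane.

Coplanarity ⇔ det[AB; AC; AD] = 0.
Expanding, this is linear in s: (-324)s + (-5508) = 0.
So s = -17.

-17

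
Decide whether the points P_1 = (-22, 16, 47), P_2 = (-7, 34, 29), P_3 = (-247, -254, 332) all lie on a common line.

No

P_1P_2 = (15, 18, -18), P_1P_3 = (-225, -270, 285).
Comparing components 2 and 3: (18)(285) − (-18)(-270) = 270 ≠ 0, so P_1P_2 and P_1P_3 are not parallel and the points are not collinear.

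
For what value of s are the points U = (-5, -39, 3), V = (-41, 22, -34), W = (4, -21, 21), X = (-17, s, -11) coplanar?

-25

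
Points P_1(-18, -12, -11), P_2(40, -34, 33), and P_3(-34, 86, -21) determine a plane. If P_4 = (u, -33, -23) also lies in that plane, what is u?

Coplanarity requires P_1P_2 · (P_1P_3 × P_1P_4) = 0.
P_1P_2 = (58, -22, 44), P_1P_3 = (-16, 98, -10); the triple product is linear in u with coefficient -4092 and constant term -135036.
Setting it to zero: u = -33.

-33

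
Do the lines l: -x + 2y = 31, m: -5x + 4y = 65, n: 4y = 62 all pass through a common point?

No

Intersecting l and m: solving the 2×2 system gives (x, y) = (-1, 15).
Substitute into n: (0)(-1) + (4)(15) = 60.
But n requires 62 ≠ 60, so the three lines have no common point.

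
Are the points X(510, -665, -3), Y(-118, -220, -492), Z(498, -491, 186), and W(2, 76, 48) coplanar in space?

The four points are coplanar iff the 3×3 determinant with rows XY, XZ, XW is zero.
Rows: (-628, 445, -489), (-12, 174, 189), (-508, 741, 51).
Expanding along the first row: (-628)(-131175) − (445)(95400) + (-489)(79500) = 1049400.
Nonzero ⇒ not coplanar.

No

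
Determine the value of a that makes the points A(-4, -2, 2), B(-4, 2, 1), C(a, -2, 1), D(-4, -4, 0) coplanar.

Coplanarity ⇔ det[AB; AC; AD] = 0.
Expanding, this is linear in a: (10)a + (40) = 0.
So a = -4.

-4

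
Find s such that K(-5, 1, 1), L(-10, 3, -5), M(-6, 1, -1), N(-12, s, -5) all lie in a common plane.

5

Coplanarity ⇔ det[KL; KM; KN] = 0.
Expanding, this is linear in s: (-4)s + (20) = 0.
So s = 5.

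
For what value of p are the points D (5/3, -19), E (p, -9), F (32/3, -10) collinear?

The three points are collinear iff det[DE; DF] = 0.
This determinant is linear in p: (9)p + (-105) = 0, so p = 35/3.

35/3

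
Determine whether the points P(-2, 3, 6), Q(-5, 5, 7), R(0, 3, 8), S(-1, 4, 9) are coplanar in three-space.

With P as base: PQ = (-3, 2, 1), PR = (2, 0, 2), PS = (1, 1, 3).
PR × PS = (-2, -4, 2).
PQ · (PR × PS) = 0.
The scalar triple product vanishes, so the four points are coplanar.

Yes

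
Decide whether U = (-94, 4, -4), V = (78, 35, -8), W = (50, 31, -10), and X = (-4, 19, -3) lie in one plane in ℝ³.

Yes

With U as base: UV = (172, 31, -4), UW = (144, 27, -6), UX = (90, 15, 1).
UW × UX = (117, -684, -270).
UV · (UW × UX) = 0.
The scalar triple product vanishes, so the four points are coplanar.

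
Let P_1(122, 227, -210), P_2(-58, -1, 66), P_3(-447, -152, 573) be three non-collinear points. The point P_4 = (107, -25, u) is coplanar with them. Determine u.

-126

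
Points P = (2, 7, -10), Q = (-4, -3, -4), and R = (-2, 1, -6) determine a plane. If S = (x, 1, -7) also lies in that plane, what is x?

-1

A normal to the plane is n = PQ × PR = (-4, 0, -4).
S lies in the plane iff n · PS = 0.
This gives (-4)x + (-4) = 0, so x = -1.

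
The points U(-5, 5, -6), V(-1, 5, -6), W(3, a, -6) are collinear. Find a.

Direction UV = (4, 0, 0). From the x-coordinate of W, the parameter along the line is τ = (3 − (-5))/4 = 2.
Then a = 5 + 2·(0) = 5.

5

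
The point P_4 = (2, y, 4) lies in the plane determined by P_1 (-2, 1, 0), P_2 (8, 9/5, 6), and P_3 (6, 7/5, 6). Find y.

1

A normal to the plane is n = P_1P_2 × P_1P_3 = (12/5, -12, -12/5).
P_4 lies in the plane iff n · P_1P_4 = 0.
This gives (-12)y + (12) = 0, so y = 1.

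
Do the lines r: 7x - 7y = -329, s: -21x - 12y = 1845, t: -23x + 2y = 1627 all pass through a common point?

The three lines meet at one point iff the augmented coefficient matrix [aᵢ bᵢ cᵢ] has rank < 3, i.e. its determinant vanishes.
Here the determinant is 0.
It vanishes, so the lines are concurrent at (-73, -26).

Yes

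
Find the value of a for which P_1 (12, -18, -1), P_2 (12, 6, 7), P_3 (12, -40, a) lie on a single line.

-25/3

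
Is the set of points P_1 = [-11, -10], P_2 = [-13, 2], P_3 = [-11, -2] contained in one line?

No

P_1P_2 = (-2, 12), P_1P_3 = (0, 8).
If collinear, P_1P_3 would be a scalar multiple of P_1P_2. But (-2)·(8) ≠ (12)·(0) (difference -16), so they are not parallel; the points are not collinear.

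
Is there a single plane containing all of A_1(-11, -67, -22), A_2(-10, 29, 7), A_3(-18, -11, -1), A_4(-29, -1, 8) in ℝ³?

Yes

The four points are coplanar iff the 3×3 determinant with rows A_1A_2, A_1A_3, A_1A_4 is zero.
Rows: (1, 96, 29), (-7, 56, 21), (-18, 66, 30).
Expanding along the first row: (1)(294) − (96)(168) + (29)(546) = 0.
Zero determinant ⇒ coplanar.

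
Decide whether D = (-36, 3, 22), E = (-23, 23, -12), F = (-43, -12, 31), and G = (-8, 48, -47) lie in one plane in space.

The four points are coplanar iff the 3×3 determinant with rows DE, DF, DG is zero.
Rows: (13, 20, -34), (-7, -15, 9), (28, 45, -69).
Expanding along the first row: (13)(630) − (20)(231) + (-34)(105) = 0.
Zero determinant ⇒ coplanar.

Yes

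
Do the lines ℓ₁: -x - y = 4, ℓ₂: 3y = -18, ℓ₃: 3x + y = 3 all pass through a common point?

The three lines meet at one point iff the augmented coefficient matrix [aᵢ bᵢ cᵢ] has rank < 3, i.e. its determinant vanishes.
Here the determinant is -9.
Nonzero, so no common point exists.

No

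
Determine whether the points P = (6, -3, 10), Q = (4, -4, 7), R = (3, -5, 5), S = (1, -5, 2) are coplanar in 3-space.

No

With P as base: PQ = (-2, -1, -3), PR = (-3, -2, -5), PS = (-5, -2, -8).
PR × PS = (6, 1, -4).
PQ · (PR × PS) = -1.
Since -1 ≠ 0, the four points are not coplanar.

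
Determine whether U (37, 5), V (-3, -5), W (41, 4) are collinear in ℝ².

UV = (-40, -10), UW = (4, -1).
If collinear, UW would be a scalar multiple of UV. But (-40)·(-1) ≠ (-10)·(4) (difference 80), so they are not parallel; the points are not collinear.

No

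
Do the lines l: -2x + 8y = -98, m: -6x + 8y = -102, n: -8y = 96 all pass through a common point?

Yes

Lines aᵢx + bᵢy = cᵢ with pairwise distinct directions are concurrent exactly when det[aᵢ bᵢ cᵢ] = 0.
Here the determinant is 0.
It vanishes, so the lines are concurrent at (1, -12).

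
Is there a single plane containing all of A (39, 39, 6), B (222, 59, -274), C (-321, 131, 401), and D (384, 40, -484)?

With A as base: AB = (183, 20, -280), AC = (-360, 92, 395), AD = (345, 1, -490).
AC × AD = (-45475, -40125, -32100).
AB · (AC × AD) = -136425.
Since -136425 ≠ 0, the four points are not coplanar.

No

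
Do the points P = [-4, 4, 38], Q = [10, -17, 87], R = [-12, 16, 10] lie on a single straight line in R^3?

Yes

PQ = (14, -21, 49), PR = (-8, 12, -28).
Each component of PR is -4/7 times the corresponding component of PQ, so PR = -4/7·PQ and the points are collinear.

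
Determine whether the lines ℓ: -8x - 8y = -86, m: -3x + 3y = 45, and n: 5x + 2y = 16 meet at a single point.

No

Intersecting ℓ and m: solving the 2×2 system gives (x, y) = (-17/8, 103/8).
Substitute into n: (5)(-17/8) + (2)(103/8) = 121/8.
But n requires 16 ≠ 121/8, so the three lines have no common point.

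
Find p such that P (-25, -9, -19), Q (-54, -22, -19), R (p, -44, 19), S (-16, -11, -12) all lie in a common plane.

-30

Normal to plane PQS: n = (-91, 203, 175); plane equation n·X = -2877.
Requiring n·R = -2877: (-91)p + (-5607) = -2877.
So p = -30.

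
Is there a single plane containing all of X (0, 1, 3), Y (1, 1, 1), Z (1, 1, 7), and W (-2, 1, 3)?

A normal to the plane through X, Y, Z is n = XY × XZ = (0, -6, 0).
The plane has equation n·P = -6. For W: n·W = -6.
Equal, so W lies in the plane and all four are coplanar.

Yes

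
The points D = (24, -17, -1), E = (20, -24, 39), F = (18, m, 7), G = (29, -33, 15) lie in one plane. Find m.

-8

The points are coplanar iff DE · (DF × DG) = 0.
Expanding, this is linear in m: (-264)m + (-2112) = 0.
So m = -8.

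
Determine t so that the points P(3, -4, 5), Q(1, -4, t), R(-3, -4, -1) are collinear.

3

Direction PR = (-6, 0, -6). From the x-coordinate of Q, the parameter along the line is τ = (1 − 3)/(-6) = 1/3.
Then t = 5 + 1/3·(-6) = 3.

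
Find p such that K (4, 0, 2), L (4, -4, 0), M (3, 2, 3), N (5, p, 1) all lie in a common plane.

Normal to plane KLM: n = (0, 2, -4); plane equation n·P = -8.
Requiring n·N = -8: (2)p + (-4) = -8.
So p = -2.

-2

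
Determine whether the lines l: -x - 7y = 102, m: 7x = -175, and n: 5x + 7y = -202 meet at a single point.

Intersecting l and m: solving the 2×2 system gives (x, y) = (-25, -11).
Substitute into n: (5)(-25) + (7)(-11) = -202.
This equals -202, so (-25, -11) lies on all three lines and they are concurrent.

Yes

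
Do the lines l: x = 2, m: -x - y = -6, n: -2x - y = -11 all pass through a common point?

No

Lines aᵢx + bᵢy = cᵢ with pairwise distinct directions are concurrent exactly when det[aᵢ bᵢ cᵢ] = 0.
Here the determinant is 3.
Nonzero, so no common point exists.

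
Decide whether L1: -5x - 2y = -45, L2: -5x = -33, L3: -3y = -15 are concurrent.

No

Intersecting L1 and L2: solving the 2×2 system gives (x, y) = (33/5, 6).
Substitute into L3: (0)(33/5) + (-3)(6) = -18.
But L3 requires -15 ≠ -18, so the three lines have no common point.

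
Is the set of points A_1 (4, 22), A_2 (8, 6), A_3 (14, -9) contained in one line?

No

A_1A_2 = (4, -16), A_1A_3 = (10, -31).
det[A_1A_2; A_1A_3] = (4)(-31) − (-16)(10) = 36.
The determinant is nonzero, so they are not collinear.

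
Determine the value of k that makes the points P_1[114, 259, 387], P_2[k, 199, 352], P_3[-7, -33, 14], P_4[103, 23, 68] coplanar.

Coplanarity ⇔ det[P_1P_2; P_1P_3; P_1P_4] = 0.
Expanding, this is linear in k: (5120)k + (599040) = 0.
So k = -117.

-117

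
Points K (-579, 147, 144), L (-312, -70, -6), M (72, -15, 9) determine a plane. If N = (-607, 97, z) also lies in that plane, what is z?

114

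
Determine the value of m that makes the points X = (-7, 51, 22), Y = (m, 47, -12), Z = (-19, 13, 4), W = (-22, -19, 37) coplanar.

-13

The points are coplanar iff XY · (XZ × XW) = 0.
Expanding, this is linear in m: (-1830)m + (-23790) = 0.
So m = -13.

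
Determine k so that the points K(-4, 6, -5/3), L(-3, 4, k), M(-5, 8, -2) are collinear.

-4/3

Direction KM = (-1, 2, -1/3). From the x-coordinate of L, the parameter along the line is τ = (-3 − (-4))/(-1) = -1.
Then k = (-5/3) + (-1)·(-1/3) = -4/3.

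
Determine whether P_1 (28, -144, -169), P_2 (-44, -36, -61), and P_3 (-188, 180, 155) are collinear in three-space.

Yes

P_1P_2 = (-72, 108, 108), P_1P_3 = (-216, 324, 324).
Each component of P_1P_3 is 3 times the corresponding component of P_1P_2, so P_1P_3 = 3·P_1P_2 and the points are collinear.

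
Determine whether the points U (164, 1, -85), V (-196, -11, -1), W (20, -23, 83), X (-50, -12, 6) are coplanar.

Yes

With U as base: UV = (-360, -12, 84), UW = (-144, -24, 168), UX = (-214, -13, 91).
UW × UX = (0, -22848, -3264).
UV · (UW × UX) = 0.
The scalar triple product vanishes, so the four points are coplanar.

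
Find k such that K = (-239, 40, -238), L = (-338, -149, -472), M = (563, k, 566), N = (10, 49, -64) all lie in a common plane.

343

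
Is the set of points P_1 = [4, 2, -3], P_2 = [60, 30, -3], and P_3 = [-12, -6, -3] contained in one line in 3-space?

P_1P_2 = (56, 28, 0), P_1P_3 = (-16, -8, 0).
P_1P_2 × P_1P_3 = (0, 0, 0).
The cross product vanishes, so the three points are collinear.

Yes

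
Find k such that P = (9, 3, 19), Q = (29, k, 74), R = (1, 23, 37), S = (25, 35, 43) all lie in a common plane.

73

Normal to plane PRS: n = (-96, 480, -576); plane equation n·X = -10368.
Requiring n·Q = -10368: (480)k + (-45408) = -10368.
So k = 73.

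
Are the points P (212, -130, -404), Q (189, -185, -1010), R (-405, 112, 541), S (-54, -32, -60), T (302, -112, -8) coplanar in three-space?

The plane through P, Q, R has normal n = PQ × PR = (94677, 395637, -39501) and equation n·X = -15402882.
Checking the remaining points: n·S = -15402882, n·T = -15402882.
All equal -15402882, so all 5 points lie in one plane.

Yes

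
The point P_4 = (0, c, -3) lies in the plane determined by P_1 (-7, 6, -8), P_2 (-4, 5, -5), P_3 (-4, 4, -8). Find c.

A normal to the plane is n = P_1P_2 × P_1P_3 = (6, 9, -3).
P_4 lies in the plane iff n · P_1P_4 = 0.
This gives (9)c + (-27) = 0, so c = 3.

3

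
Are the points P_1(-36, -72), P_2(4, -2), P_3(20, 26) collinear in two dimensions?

P_1P_2 = (40, 70), P_1P_3 = (56, 98).
Twice the signed area of △P_1P_2P_3 is (40)(98) − (70)(56) = 0.
The triangle is degenerate (zero area), so the points are collinear.

Yes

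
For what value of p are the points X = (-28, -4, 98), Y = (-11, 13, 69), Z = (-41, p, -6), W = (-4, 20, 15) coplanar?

-17

Normal to plane XYW: n = (-715, 715, 0); plane equation n·P = 17160.
Requiring n·Z = 17160: (715)p + (29315) = 17160.
So p = -17.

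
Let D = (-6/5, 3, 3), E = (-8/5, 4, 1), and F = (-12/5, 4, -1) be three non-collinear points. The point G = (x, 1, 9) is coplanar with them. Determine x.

The plane through D, E, F has equation −2x + (4/5)y + (4/5)z = 36/5.
Substituting G: (-2)x + (8) = 36/5, so x = 2/5.

2/5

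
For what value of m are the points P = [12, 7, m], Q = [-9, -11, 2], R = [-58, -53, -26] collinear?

Collinearity requires PQ × PR = 0; each component is linear in m.
The x-component gives (-42)m + (588) = 0, so m = 14.
The remaining components then also vanish.

14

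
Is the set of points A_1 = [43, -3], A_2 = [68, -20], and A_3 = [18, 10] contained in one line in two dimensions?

No

A_1A_2 = (25, -17), A_1A_3 = (-25, 13).
det[A_1A_2; A_1A_3] = (25)(13) − (-17)(-25) = -100.
The determinant is nonzero, so they are not collinear.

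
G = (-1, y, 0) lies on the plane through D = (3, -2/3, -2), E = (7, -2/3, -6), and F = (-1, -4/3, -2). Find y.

-1

The plane through D, E, F has equation −(8/3)x + 16y − (8/3)z = -40/3.
Substituting G: (16)y + (8/3) = -40/3, so y = -1.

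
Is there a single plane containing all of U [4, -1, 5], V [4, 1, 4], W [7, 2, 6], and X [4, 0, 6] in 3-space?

A normal to the plane through U, V, W is n = UV × UW = (5, -3, -6).
The plane has equation n·P = -7. For X: n·X = -16.
-16 ≠ -7, so X is off the plane.

No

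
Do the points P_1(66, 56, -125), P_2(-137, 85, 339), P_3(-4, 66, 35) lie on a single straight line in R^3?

P_1P_2 = (-203, 29, 464), P_1P_3 = (-70, 10, 160).
Each component of P_1P_3 is 10/29 times the corresponding component of P_1P_2, so P_1P_3 = 10/29·P_1P_2 and the points are collinear.

Yes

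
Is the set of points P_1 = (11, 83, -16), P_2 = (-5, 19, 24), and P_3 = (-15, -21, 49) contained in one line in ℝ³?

P_1P_2 = (-16, -64, 40), P_1P_3 = (-26, -104, 65).
P_1P_2 × P_1P_3 = (0, 0, 0).
The cross product vanishes, so the three points are collinear.

Yes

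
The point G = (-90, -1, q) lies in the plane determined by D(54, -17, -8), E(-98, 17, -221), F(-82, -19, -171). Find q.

-196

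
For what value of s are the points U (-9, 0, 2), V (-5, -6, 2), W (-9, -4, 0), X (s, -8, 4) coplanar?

Normal to plane UVW: n = (12, 8, -16); plane equation n·P = -140.
Requiring n·X = -140: (12)s + (-128) = -140.
So s = -1.

-1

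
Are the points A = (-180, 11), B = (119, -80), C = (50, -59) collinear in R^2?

Yes

AB = (299, -91), AC = (230, -70).
Twice the signed area of △ABC is (299)(-70) − (-91)(230) = 0.
The triangle is degenerate (zero area), so the points are collinear.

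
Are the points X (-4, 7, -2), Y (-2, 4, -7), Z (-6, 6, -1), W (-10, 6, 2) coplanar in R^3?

With X as base: XY = (2, -3, -5), XZ = (-2, -1, 1), XW = (-6, -1, 4).
XZ × XW = (-3, 2, -4).
XY · (XZ × XW) = 8.
Since 8 ≠ 0, the four points are not coplanar.

No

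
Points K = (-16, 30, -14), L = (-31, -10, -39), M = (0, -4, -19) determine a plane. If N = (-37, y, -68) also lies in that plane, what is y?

The plane through K, L, M has equation −650x − 475y + 1150z = -19950.
Substituting N: (-475)y + (-54150) = -19950, so y = -72.

-72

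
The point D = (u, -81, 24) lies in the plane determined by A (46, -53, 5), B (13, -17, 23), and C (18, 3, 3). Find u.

The plane through A, B, C has equation −1080x − 570y − 840z = -23670.
Substituting D: (-1080)u + (26010) = -23670, so u = 46.

46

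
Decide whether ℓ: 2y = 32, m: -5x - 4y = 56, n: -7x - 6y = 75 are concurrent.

No

Intersecting ℓ and m: solving the 2×2 system gives (x, y) = (-24, 16).
Substitute into n: (-7)(-24) + (-6)(16) = 72.
But n requires 75 ≠ 72, so the three lines have no common point.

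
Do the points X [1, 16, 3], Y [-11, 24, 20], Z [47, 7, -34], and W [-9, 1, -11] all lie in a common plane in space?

Yes

The four points are coplanar iff the 3×3 determinant with rows XY, XZ, XW is zero.
Rows: (-12, 8, 17), (46, -9, -37), (-10, -15, -14).
Expanding along the first row: (-12)(-429) − (8)(-1014) + (17)(-780) = 0.
Zero determinant ⇒ coplanar.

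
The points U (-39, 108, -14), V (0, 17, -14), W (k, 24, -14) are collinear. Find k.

Direction UV = (39, -91, 0). From the y-coordinate of W, the parameter along the line is τ = (24 − 108)/(-91) = 12/13.
Then k = (-39) + 12/13·(39) = -3.

-3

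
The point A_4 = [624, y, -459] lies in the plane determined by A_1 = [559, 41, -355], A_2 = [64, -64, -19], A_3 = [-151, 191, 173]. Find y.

The plane through A_1, A_2, A_3 has equation −105840x + 22800y − 148800z = -5405760.
Substituting A_4: (22800)y + (2255040) = -5405760, so y = -336.

-336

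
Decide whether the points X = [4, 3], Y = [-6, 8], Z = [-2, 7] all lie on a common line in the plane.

XY = (-10, 5), XZ = (-6, 4).
Twice the signed area of △XYZ is (-10)(4) − (5)(-6) = -10.
The area is nonzero, so the three points are not collinear.

No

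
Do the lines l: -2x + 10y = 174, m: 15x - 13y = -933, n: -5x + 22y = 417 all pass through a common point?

Yes

Intersecting l and m: solving the 2×2 system gives (x, y) = (-57, 6).
Substitute into n: (-5)(-57) + (22)(6) = 417.
This equals 417, so (-57, 6) lies on all three lines and they are concurrent.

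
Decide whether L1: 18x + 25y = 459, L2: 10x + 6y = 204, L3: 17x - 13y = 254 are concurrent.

Lines aᵢx + bᵢy = cᵢ with pairwise distinct directions are concurrent exactly when det[aᵢ bᵢ cᵢ] = 0.
Here the determinant is -8120.
Nonzero, so no common point exists.

No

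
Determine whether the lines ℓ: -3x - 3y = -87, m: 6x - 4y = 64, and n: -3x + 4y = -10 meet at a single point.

Yes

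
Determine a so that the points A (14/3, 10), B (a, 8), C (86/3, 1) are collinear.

10

The three points are collinear iff det[AB; AC] = 0.
This determinant is linear in a: (-9)a + (90) = 0, so a = 10.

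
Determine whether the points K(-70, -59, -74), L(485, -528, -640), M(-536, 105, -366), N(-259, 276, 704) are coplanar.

Yes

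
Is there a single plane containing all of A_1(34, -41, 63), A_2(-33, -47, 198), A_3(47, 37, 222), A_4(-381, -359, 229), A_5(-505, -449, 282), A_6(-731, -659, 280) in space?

No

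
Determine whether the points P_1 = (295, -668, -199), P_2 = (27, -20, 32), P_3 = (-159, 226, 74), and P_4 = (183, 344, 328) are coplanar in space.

Yes

With P_1 as base: P_1P_2 = (-268, 648, 231), P_1P_3 = (-454, 894, 273), P_1P_4 = (-112, 1012, 527).
P_1P_3 × P_1P_4 = (194862, 208682, -359320).
P_1P_2 · (P_1P_3 × P_1P_4) = 0.
The scalar triple product vanishes, so the four points are coplanar.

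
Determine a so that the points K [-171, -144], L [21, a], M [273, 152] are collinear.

-16

The three points are collinear iff det[KL; KM] = 0.
This determinant is linear in a: (-444)a + (-7104) = 0, so a = -16.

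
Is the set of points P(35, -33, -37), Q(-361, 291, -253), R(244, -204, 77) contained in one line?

PQ = (-396, 324, -216), PR = (209, -171, 114).
PQ × PR = (0, 0, 0).
The cross product vanishes, so the three points are collinear.

Yes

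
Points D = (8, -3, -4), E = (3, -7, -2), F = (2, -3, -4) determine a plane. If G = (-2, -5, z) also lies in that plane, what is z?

-3

The plane through D, E, F has equation −12y − 24z = 132.
Substituting G: (-24)z + (60) = 132, so z = -3.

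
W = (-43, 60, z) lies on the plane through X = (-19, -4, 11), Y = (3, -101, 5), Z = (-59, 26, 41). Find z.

23

The plane through X, Y, Z has equation −2730x − 420y − 3220z = 18130.
Substituting W: (-3220)z + (92190) = 18130, so z = 23.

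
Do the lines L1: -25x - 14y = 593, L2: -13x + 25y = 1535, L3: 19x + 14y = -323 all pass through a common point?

Yes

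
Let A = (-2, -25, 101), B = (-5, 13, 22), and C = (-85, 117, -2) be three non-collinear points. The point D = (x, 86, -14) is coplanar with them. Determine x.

-54

The plane through A, B, C has equation 7304x + 6248y + 2728z = 104720.
Substituting D: (7304)x + (499136) = 104720, so x = -54.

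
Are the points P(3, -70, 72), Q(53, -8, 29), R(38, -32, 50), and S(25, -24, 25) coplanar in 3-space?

A normal to the plane through P, Q, R is n = PQ × PR = (270, -405, -270).
The plane has equation n·X = 9720. For S: n·S = 9720.
Equal, so S lies in the plane and all four are coplanar.

Yes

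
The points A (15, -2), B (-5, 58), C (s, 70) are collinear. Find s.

Collinearity: (C − A) must be parallel to (B − A) = (-20, 60).
Cross-multiplying the components: (s − 15)·(60) = (72)·(-20).
Solving gives s = -9.

-9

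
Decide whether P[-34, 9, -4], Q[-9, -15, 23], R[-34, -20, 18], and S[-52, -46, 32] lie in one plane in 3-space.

No

The four points are coplanar iff the 3×3 determinant with rows PQ, PR, PS is zero.
Rows: (25, -24, 27), (0, -29, 22), (-18, -55, 36).
Expanding along the first row: (25)(166) − (-24)(396) + (27)(-522) = -440.
Nonzero ⇒ not coplanar.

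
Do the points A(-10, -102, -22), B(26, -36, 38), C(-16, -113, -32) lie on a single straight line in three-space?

AB = (36, 66, 60), AC = (-6, -11, -10).
Each component of AC is -1/6 times the corresponding component of AB, so AC = -1/6·AB and the points are collinear.

Yes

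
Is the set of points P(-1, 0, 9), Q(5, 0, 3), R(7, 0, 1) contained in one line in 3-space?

Yes

PQ = (6, 0, -6), PR = (8, 0, -8).
PQ × PR = (0, 0, 0).
The cross product vanishes, so the three points are collinear.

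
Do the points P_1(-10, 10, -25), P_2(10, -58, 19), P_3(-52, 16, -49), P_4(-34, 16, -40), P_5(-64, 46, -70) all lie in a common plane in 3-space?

Yes

The plane through P_1, P_2, P_3 has normal n = P_1P_2 × P_1P_3 = (1368, -1368, -2736) and equation n·P = 41040.
Checking the remaining points: n·P_4 = 41040, n·P_5 = 41040.
All equal 41040, so all 5 points lie in one plane.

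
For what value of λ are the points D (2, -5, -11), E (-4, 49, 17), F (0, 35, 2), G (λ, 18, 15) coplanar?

Normal to plane DEF: n = (-418, 22, -132); plane equation n·P = 506.
Requiring n·G = 506: (-418)λ + (-1584) = 506.
So λ = -5.

-5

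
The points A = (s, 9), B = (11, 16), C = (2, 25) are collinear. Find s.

18

The three points are collinear iff det[AB; AC] = 0.
This determinant is linear in s: (-9)s + (162) = 0, so s = 18.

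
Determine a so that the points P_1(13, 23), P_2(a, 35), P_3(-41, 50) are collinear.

Collinearity: (P_2 − P_1) must be parallel to (P_3 − P_1) = (-54, 27).
Cross-multiplying the components: (a − 13)·(27) = (12)·(-54).
Solving gives a = -11.

-11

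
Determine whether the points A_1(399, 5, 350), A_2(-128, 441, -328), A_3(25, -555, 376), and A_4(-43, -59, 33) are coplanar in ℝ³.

No

With A_1 as base: A_1A_2 = (-527, 436, -678), A_1A_3 = (-374, -560, 26), A_1A_4 = (-442, -64, -317).
A_1A_3 × A_1A_4 = (179184, -130050, -223584).
A_1A_2 · (A_1A_3 × A_1A_4) = 458184.
Since 458184 ≠ 0, the four points are not coplanar.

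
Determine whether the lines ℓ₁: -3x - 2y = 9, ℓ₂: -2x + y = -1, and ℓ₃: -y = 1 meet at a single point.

Intersecting ℓ₁ and ℓ₂: solving the 2×2 system gives (x, y) = (-1, -3).
Substitute into ℓ₃: (0)(-1) + (-1)(-3) = 3.
But ℓ₃ requires 1 ≠ 3, so the three lines have no common point.

No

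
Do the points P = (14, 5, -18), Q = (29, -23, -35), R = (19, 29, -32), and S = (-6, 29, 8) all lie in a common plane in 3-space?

With P as base: PQ = (15, -28, -17), PR = (5, 24, -14), PS = (-20, 24, 26).
PR × PS = (960, 150, 600).
PQ · (PR × PS) = 0.
The scalar triple product vanishes, so the four points are coplanar.

Yes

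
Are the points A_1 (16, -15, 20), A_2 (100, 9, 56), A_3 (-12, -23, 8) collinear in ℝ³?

Yes

A_1A_2 = (84, 24, 36), A_1A_3 = (-28, -8, -12).
Each component of A_1A_3 is -1/3 times the corresponding component of A_1A_2, so A_1A_3 = -1/3·A_1A_2 and the points are collinear.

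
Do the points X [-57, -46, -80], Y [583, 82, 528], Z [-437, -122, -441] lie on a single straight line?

Yes

XY = (640, 128, 608), XZ = (-380, -76, -361).
Each component of XZ is -19/32 times the corresponding component of XY, so XZ = -19/32·XY and the points are collinear.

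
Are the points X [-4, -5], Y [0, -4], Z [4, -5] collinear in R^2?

No

XY = (4, 1), XZ = (8, 0).
Twice the signed area of △XYZ is (4)(0) − (1)(8) = -8.
The area is nonzero, so the three points are not collinear.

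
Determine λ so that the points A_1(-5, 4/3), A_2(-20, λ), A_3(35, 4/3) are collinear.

The three points are collinear iff det[A_1A_2; A_1A_3] = 0.
This determinant is linear in λ: (-40)λ + (160/3) = 0, so λ = 4/3.

4/3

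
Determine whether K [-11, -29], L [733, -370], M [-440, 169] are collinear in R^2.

No

KL = (744, -341), KM = (-429, 198).
If collinear, KM would be a scalar multiple of KL. But (744)·(198) ≠ (-341)·(-429) (difference 1023), so they are not parallel; the points are not collinear.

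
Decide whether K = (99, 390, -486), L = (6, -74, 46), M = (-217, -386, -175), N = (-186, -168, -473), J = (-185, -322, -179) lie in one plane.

No

The plane through K, L, M has normal n = KL × KM = (268528, -139189, -74456) and equation n·P = 8486178.
Checking the remaining points: n·N = 8655232, n·J = 8468802.
Since n·N = 8655232 ≠ 8486178, N is off the plane and the points are not all coplanar.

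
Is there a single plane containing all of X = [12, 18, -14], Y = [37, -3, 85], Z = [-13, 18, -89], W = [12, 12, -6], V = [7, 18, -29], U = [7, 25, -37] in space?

The plane through X, Y, Z has normal n = XY × XZ = (1575, -600, -525) and equation n·P = 15450.
Checking the remaining points: n·W = 14850, n·V = 15450, n·U = 15450.
Since n·W = 14850 ≠ 15450, W is off the plane and the points are not all coplanar.

No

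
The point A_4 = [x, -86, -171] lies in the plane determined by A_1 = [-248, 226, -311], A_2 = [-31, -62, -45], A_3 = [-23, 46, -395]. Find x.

A normal to the plane is n = A_1A_2 × A_1A_3 = (72072, 78078, 25740).
A_4 lies in the plane iff n · A_1A_4 = 0.
This gives (72072)x + (-2882880) = 0, so x = 40.

40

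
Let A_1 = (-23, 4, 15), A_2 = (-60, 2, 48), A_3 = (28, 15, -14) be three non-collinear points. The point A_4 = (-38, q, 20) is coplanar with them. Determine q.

-1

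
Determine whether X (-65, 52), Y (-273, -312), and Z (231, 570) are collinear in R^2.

XY = (-208, -364), XZ = (296, 518).
det[XY; XZ] = (-208)(518) − (-364)(296) = 0.
The determinant is zero, so the points are collinear.

Yes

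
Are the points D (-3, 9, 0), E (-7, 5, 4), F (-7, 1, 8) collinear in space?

DE = (-4, -4, 4), DF = (-4, -8, 8).
Comparing components 3 and 1: (4)(-4) − (-4)(8) = 16 ≠ 0, so DE and DF are not parallel and the points are not collinear.

No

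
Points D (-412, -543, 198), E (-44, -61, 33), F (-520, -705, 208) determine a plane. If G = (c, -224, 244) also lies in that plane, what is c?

The plane through D, E, F has equation −21910x + 14140y − 7560z = -147980.
Substituting G: (-21910)c + (-5012000) = -147980, so c = -222.

-222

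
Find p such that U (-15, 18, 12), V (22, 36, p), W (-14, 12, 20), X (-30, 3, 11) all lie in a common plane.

36

Normal to plane UWX: n = (126, -119, -105); plane equation n·P = -5292.
Requiring n·V = -5292: (-105)p + (-1512) = -5292.
So p = 36.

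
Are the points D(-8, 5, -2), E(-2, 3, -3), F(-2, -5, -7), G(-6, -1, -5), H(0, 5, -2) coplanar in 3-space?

The plane through D, E, F has normal n = DE × DF = (0, 24, -48) and equation n·P = 216.
Checking the remaining points: n·G = 216, n·H = 216.
All equal 216, so all 5 points lie in one plane.

Yes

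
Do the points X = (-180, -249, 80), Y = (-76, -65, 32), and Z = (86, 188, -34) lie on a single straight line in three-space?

XY = (104, 184, -48), XZ = (266, 437, -114).
Comparing components 3 and 1: (-48)(266) − (104)(-114) = -912 ≠ 0, so XY and XZ are not parallel and the points are not collinear.

No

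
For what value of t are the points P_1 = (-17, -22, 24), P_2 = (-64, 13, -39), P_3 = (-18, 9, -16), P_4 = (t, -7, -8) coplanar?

-50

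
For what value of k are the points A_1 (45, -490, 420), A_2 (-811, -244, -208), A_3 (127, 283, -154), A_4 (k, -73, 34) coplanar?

The points are coplanar iff A_1A_2 · (A_1A_3 × A_1A_4) = 0.
Expanding, this is linear in k: (344240)k + (21342880) = 0.
So k = -62.

-62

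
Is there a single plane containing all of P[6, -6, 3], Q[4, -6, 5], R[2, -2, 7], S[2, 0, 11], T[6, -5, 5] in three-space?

The plane through P, Q, R has normal n = PQ × PR = (-8, 0, -8) and equation n·X = -72.
Checking the remaining points: n·S = -104, n·T = -88.
Since n·S = -104 ≠ -72, S is off the plane and the points are not all coplanar.

No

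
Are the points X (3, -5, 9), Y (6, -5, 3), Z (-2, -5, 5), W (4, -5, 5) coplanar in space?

Yes

The four points are coplanar iff the 3×3 determinant with rows XY, XZ, XW is zero.
Rows: (3, 0, -6), (-5, 0, -4), (1, 0, -4).
Expanding along the first row: (3)(0) − (0)(24) + (-6)(0) = 0.
Zero determinant ⇒ coplanar.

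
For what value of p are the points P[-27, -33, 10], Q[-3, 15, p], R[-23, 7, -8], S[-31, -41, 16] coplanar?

-26

The points are coplanar iff PQ · (PR × PS) = 0.
Expanding, this is linear in p: (128)p + (3328) = 0.
So p = -26.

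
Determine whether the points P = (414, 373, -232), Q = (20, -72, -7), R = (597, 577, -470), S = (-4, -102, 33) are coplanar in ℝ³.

No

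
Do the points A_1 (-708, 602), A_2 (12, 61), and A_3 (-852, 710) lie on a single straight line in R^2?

A_1A_2 = (720, -541), A_1A_3 = (-144, 108).
Twice the signed area of △A_1A_2A_3 is (720)(108) − (-541)(-144) = -144.
The area is nonzero, so the three points are not collinear.

No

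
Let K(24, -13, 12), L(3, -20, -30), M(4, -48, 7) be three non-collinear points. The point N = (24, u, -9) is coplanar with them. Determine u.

4

A normal to the plane is n = KL × KM = (-1435, 735, 595).
N lies in the plane iff n · KN = 0.
This gives (735)u + (-2940) = 0, so u = 4.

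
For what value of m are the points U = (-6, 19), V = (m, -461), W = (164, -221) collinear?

334

The three points are collinear iff det[UV; UW] = 0.
This determinant is linear in m: (-240)m + (80160) = 0, so m = 334.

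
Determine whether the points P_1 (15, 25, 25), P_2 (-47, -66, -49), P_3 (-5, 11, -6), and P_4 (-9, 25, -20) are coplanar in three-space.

The four points are coplanar iff the 3×3 determinant with rows P_1P_2, P_1P_3, P_1P_4 is zero.
Rows: (-62, -91, -74), (-20, -14, -31), (-24, 0, -45).
Expanding along the first row: (-62)(630) − (-91)(156) + (-74)(-336) = 0.
Zero determinant ⇒ coplanar.

Yes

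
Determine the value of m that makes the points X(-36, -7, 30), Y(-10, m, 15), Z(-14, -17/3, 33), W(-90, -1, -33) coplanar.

-7/3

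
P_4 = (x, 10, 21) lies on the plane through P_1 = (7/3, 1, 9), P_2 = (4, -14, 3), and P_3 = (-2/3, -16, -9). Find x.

5

Coplanarity requires P_1P_2 · (P_1P_3 × P_1P_4) = 0.
P_1P_2 = (5/3, -15, -6), P_1P_3 = (-3, -17, -18); the triple product is linear in x with coefficient 168 and constant term -840.
Setting it to zero: x = 5.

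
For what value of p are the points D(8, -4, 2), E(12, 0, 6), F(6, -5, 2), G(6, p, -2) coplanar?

-7

Normal to plane DEF: n = (4, -8, 4); plane equation n·P = 72.
Requiring n·G = 72: (-8)p + (16) = 72.
So p = -7.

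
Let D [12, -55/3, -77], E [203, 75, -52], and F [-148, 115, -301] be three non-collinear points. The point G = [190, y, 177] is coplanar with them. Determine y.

-515/3

Coplanarity requires DE · (DF × DG) = 0.
DE = (191, 280/3, 25), DF = (-160, 400/3, -224); the triple product is linear in y with coefficient 38784 and constant term 6657920.
Setting it to zero: y = -515/3.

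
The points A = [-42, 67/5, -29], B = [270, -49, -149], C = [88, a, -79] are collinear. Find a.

Direction AB = (312, -312/5, -120). From the x-coordinate of C, the parameter along the line is τ = (88 − (-42))/312 = 5/12.
Then a = 67/5 + 5/12·(-312/5) = -63/5.

-63/5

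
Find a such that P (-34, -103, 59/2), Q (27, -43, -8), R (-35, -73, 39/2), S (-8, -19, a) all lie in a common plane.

Coplanarity ⇔ det[PQ; PR; PS] = 0.
Expanding, this is linear in a: (1890)a + (12285) = 0.
So a = -13/2.

-13/2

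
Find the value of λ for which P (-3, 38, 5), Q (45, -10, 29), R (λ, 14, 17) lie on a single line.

21

Direction PQ = (48, -48, 24). From the y-coordinate of R, the parameter along the line is τ = (14 − 38)/(-48) = 1/2.
Then λ = (-3) + 1/2·(48) = 21.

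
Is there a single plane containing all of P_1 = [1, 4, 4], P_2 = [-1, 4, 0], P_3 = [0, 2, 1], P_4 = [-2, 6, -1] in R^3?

Yes

With P_1 as base: P_1P_2 = (-2, 0, -4), P_1P_3 = (-1, -2, -3), P_1P_4 = (-3, 2, -5).
P_1P_3 × P_1P_4 = (16, 4, -8).
P_1P_2 · (P_1P_3 × P_1P_4) = 0.
The scalar triple product vanishes, so the four points are coplanar.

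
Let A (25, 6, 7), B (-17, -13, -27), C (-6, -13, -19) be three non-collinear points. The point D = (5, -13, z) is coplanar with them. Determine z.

-11

The plane through A, B, C has equation −152x − 38y + 209z = -2565.
Substituting D: (209)z + (-266) = -2565, so z = -11.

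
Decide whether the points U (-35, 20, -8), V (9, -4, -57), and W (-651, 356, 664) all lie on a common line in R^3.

No

UV = (44, -24, -49), UW = (-616, 336, 672).
UV × UW = (336, 616, 0).
The cross product is nonzero, so the points do not lie on one line.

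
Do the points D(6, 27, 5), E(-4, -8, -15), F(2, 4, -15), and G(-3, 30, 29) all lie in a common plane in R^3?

The four points are coplanar iff the 3×3 determinant with rows DE, DF, DG is zero.
Rows: (-10, -35, -20), (-4, -23, -20), (-9, 3, 24).
Expanding along the first row: (-10)(-492) − (-35)(-276) + (-20)(-219) = -360.
Nonzero ⇒ not coplanar.

No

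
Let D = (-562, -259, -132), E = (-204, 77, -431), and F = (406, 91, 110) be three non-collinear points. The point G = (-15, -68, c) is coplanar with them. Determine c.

35/2

Coplanarity requires DE · (DF × DG) = 0.
DE = (358, 336, -299), DF = (968, 350, 242); the triple product is linear in c with coefficient -199948 and constant term 3499090.
Setting it to zero: c = 35/2.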